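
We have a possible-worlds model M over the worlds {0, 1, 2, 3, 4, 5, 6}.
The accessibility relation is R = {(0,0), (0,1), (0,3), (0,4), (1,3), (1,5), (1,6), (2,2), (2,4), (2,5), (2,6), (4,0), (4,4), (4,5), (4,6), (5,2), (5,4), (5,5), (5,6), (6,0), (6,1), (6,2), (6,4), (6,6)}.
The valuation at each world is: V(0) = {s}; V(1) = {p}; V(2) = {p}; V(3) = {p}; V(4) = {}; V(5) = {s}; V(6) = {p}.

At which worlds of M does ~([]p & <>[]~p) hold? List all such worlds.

0, 1, 2, 3, 4, 5, 6

Recall that []ψ holds at a world iff ψ holds at every accessible world, and <>ψ holds iff ψ holds at some accessible world.
Let φ = ~([]p & <>[]~p). Evaluate φ at each world:
  0 (successors {0, 1, 3, 4}): φ is true.
  1 (successors {3, 5, 6}): φ is true.
  2 (successors {2, 4, 5, 6}): φ is true.
  3 (successors ∅): φ is true.
  4 (successors {0, 4, 5, 6}): φ is true.
  5 (successors {2, 4, 5, 6}): φ is true.
  6 (successors {0, 1, 2, 4, 6}): φ is true.
For instance, at 2:
  At 2: []p & <>[]~p is false, so ~([]p & <>[]~p) is true.
    At 2: []p is false, <>[]~p is false, so []p & <>[]~p is false.
      At 2: []p requires p at every successor {2, 4, 5, 6}.
        p fails at 4, so []p is false at 2.
      At 2: <>[]~p requires []~p at some successor in {2, 4, 5, 6}.
        At 2: []~p is false.
        At 4: []~p is false.
        At 5: []~p is false.
        At 6: []~p is false.
      So <>[]~p is false at 2.
Satisfying worlds: {0, 1, 2, 3, 4, 5, 6}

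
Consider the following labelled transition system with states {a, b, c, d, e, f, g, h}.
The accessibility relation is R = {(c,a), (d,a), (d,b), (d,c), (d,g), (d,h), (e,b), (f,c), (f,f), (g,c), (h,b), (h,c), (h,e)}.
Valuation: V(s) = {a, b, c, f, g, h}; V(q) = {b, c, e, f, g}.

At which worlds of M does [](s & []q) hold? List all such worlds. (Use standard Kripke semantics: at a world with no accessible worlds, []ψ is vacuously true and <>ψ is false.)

a, b, c, e

Let φ = [](s & []q). Evaluate φ at each world:
  a (successors ∅): φ is true.
  b (successors ∅): φ is true.
  c (successors {a}): φ is true.
  d (successors {a, b, c, g, h}): φ is false.
  e (successors {b}): φ is true.
  f (successors {c, f}): φ is false.
  g (successors {c}): φ is false.
  h (successors {b, c, e}): φ is false.
For instance, at h:
  At h: [](s & []q) requires s & []q at every successor {b, c, e}.
    s & []q fails at c, so [](s & []q) is false at h.
      At c: s is true, []q is false, so s & []q is false.
Satisfying worlds: {a, b, c, e}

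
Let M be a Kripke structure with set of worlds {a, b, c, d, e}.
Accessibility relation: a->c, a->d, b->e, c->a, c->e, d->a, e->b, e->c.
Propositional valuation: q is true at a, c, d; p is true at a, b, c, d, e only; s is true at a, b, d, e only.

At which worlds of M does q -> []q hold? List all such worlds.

Let φ = q -> []q. Evaluate φ at each world:
  a (successors {c, d}): φ is true.
  b (successors {e}): φ is true.
  c (successors {a, e}): φ is false.
  d (successors {a}): φ is true.
  e (successors {b, c}): φ is true.
For instance, at d:
  At d: q is true, []q is true, so q -> []q is true.
    At d: []q requires q at every successor {a}.
      At a: q is true.
    So []q is true at d.
Satisfying worlds: {a, b, d, e}

a, b, d, e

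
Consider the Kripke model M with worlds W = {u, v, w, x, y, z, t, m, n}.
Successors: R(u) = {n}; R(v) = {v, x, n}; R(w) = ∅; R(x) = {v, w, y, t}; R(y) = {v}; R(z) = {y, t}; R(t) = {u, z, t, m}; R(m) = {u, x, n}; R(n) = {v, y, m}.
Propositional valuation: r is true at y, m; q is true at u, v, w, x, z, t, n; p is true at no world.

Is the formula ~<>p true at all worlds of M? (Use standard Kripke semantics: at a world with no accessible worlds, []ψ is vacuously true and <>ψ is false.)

Recall that <>ψ holds at a world iff ψ holds at some accessible world.
Let φ = ~<>p. Evaluate φ at each world:
  u (successors {n}): φ is true.
  v (successors {v, x, n}): φ is true.
  w (successors ∅): φ is true.
  x (successors {v, w, y, t}): φ is true.
  y (successors {v}): φ is true.
  z (successors {y, t}): φ is true.
  t (successors {u, z, t, m}): φ is true.
  m (successors {u, x, n}): φ is true.
  n (successors {v, y, m}): φ is true.
For instance, at n:
  At n: <>p is false, so ~<>p is true.
    At n: <>p requires p at some successor in {v, y, m}.
      At v: p is false.
      At y: p is false.
      At m: p is false.
    So <>p is false at n.

Yes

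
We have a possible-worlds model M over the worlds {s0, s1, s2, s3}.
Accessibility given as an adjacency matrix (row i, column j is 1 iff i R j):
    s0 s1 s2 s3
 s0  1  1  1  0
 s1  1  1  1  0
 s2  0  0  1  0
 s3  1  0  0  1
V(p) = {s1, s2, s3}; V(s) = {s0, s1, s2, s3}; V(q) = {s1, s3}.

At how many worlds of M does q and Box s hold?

2

Let φ = q and Box s. Evaluate φ at each world:
  s0 (successors {s0, s1, s2}): φ is false.
  s1 (successors {s0, s1, s2}): φ is true.
  s2 (successors {s2}): φ is false.
  s3 (successors {s0, s3}): φ is true.
For instance, at s0:
  At s0: q is false, Box s is true, so q and Box s is false.
    At s0: Box s requires s at every successor {s0, s1, s2}.
      At s0: s is true.
      At s1: s is true.
      At s2: s is true.
    So Box s is true at s0.
Satisfying worlds: {s1, s3}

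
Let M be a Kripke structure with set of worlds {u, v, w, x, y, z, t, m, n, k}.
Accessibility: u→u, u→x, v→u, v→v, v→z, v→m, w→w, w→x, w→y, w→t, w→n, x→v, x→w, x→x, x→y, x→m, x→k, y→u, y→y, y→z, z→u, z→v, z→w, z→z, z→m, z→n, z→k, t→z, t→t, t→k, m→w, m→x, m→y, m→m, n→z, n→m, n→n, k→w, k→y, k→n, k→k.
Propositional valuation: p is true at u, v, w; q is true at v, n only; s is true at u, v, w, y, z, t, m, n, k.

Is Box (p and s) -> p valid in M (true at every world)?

Recall that Box ψ holds at a world iff ψ holds at every accessible world, and Dia ψ holds iff ψ holds at some accessible world.
Let φ = Box (p and s) -> p. Evaluate φ at each world:
  u (successors {u, x}): φ is true.
  v (successors {u, v, z, m}): φ is true.
  w (successors {w, x, y, t, n}): φ is true.
  x (successors {v, w, x, y, m, k}): φ is true.
  y (successors {u, y, z}): φ is true.
  z (successors {u, v, w, z, m, n, k}): φ is true.
  t (successors {z, t, k}): φ is true.
  m (successors {w, x, y, m}): φ is true.
  n (successors {z, m, n}): φ is true.
  k (successors {w, y, n, k}): φ is true.
For instance, at t:
  At t: Box (p and s) is false, p is false, so Box (p and s) -> p is true.
    At t: Box (p and s) requires p and s at every successor {z, t, k}.
      p and s fails at z, so Box (p and s) is false at t.

Yes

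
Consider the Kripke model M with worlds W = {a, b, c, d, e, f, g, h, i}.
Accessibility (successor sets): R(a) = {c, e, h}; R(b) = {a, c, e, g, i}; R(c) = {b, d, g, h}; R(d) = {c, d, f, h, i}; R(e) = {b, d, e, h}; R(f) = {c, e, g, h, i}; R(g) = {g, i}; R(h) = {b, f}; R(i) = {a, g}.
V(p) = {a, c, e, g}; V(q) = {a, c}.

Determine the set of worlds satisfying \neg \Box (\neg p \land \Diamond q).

a, b, c, d, e, f, g, i

Let φ = \neg \Box (\neg p \land \Diamond q). Evaluate φ at each world:
  a (successors {c, e, h}): φ is true.
  b (successors {a, c, e, g, i}): φ is true.
  c (successors {b, d, g, h}): φ is true.
  d (successors {c, d, f, h, i}): φ is true.
  e (successors {b, d, e, h}): φ is true.
  f (successors {c, e, g, h, i}): φ is true.
  g (successors {g, i}): φ is true.
  h (successors {b, f}): φ is false.
  i (successors {a, g}): φ is true.
For instance, at h:
  At h: \Box (\neg p \land \Diamond q) is true, so \neg \Box (\neg p \land \Diamond q) is false.
    At h: \Box (\neg p \land \Diamond q) requires \neg p \land \Diamond q at every successor {b, f}.
      At b: \neg p \land \Diamond q is true.
      At f: \neg p \land \Diamond q is true.
    So \Box (\neg p \land \Diamond q) is true at h.
Satisfying worlds: {a, b, c, d, e, f, g, i}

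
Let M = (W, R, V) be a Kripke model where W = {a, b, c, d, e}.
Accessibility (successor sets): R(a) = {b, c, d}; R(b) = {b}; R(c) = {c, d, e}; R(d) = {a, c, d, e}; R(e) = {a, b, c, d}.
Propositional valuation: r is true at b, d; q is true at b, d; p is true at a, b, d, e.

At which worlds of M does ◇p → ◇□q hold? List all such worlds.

Let φ = ◇p → ◇□q. Evaluate φ at each world:
  a (successors {b, c, d}): φ is true.
  b (successors {b}): φ is true.
  c (successors {c, d, e}): φ is false.
  d (successors {a, c, d, e}): φ is false.
  e (successors {a, b, c, d}): φ is true.
For instance, at a:
  At a: ◇p is true, ◇□q is true, so ◇p → ◇□q is true.
    At a: ◇p requires p at some successor in {b, c, d}.
      p holds at b, so ◇p is true at a.
    At a: ◇□q requires □q at some successor in {b, c, d}.
      □q holds at b, so ◇□q is true at a.
Satisfying worlds: {a, b, e}

a, b, e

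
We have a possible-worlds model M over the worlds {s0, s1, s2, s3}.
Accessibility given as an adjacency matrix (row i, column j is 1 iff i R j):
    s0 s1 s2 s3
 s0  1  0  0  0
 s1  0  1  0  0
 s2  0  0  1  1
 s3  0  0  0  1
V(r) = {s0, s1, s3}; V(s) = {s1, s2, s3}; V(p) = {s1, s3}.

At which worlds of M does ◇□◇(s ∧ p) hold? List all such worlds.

s1, s2, s3

Let φ = ◇□◇(s ∧ p). Evaluate φ at each world:
  s0 (successors {s0}): φ is false.
  s1 (successors {s1}): φ is true.
  s2 (successors {s2, s3}): φ is true.
  s3 (successors {s3}): φ is true.
For instance, at s2:
  At s2: ◇□◇(s ∧ p) requires □◇(s ∧ p) at some successor in {s2, s3}.
    □◇(s ∧ p) holds at s2, so ◇□◇(s ∧ p) is true at s2.
      At s2: □◇(s ∧ p) requires ◇(s ∧ p) at every successor {s2, s3}.
        At s2: ◇(s ∧ p) is true.
        At s3: ◇(s ∧ p) is true.
      So □◇(s ∧ p) is true at s2.
Satisfying worlds: {s1, s2, s3}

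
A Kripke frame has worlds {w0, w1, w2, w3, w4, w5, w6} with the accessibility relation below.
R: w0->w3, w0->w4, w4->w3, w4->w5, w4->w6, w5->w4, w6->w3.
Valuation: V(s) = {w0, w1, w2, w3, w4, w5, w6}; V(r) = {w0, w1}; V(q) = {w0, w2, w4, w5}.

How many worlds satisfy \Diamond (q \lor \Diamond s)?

3

Let φ = \Diamond (q \lor \Diamond s). Evaluate φ at each world:
  w0 (successors {w3, w4}): φ is true.
  w1 (successors ∅): φ is false.
  w2 (successors ∅): φ is false.
  w3 (successors ∅): φ is false.
  w4 (successors {w3, w5, w6}): φ is true.
  w5 (successors {w4}): φ is true.
  w6 (successors {w3}): φ is false.
For instance, at w5:
  At w5: \Diamond (q \lor \Diamond s) requires q \lor \Diamond s at some successor in {w4}.
    q \lor \Diamond s holds at w4, so \Diamond (q \lor \Diamond s) is true at w5.
      At w4: q is true, \Diamond s is true, so q \lor \Diamond s is true.
Satisfying worlds: {w0, w4, w5}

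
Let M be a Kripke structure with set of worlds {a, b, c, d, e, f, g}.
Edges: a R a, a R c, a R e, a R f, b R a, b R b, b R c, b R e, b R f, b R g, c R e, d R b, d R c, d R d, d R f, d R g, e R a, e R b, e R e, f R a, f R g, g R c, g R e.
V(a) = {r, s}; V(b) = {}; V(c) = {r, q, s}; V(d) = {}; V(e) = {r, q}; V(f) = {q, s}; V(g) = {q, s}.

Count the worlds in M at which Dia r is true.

Recall that Dia ψ holds at a world iff ψ holds at some accessible world.
Let φ = Dia r. Evaluate φ at each world:
  a (successors {a, c, e, f}): φ is true.
  b (successors {a, b, c, e, f, g}): φ is true.
  c (successors {e}): φ is true.
  d (successors {b, c, d, f, g}): φ is true.
  e (successors {a, b, e}): φ is true.
  f (successors {a, g}): φ is true.
  g (successors {c, e}): φ is true.
For instance, at a:
  At a: Dia r requires r at some successor in {a, c, e, f}.
    r holds at a, so Dia r is true at a.
Satisfying worlds: {a, b, c, d, e, f, g}

7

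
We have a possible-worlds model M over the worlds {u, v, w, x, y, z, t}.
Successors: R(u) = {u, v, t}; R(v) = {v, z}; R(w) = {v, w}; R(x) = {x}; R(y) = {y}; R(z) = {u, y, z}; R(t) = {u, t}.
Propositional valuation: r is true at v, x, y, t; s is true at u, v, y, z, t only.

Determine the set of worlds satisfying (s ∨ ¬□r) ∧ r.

Let φ = (s ∨ ¬□r) ∧ r. Evaluate φ at each world:
  u (successors {u, v, t}): φ is false.
  v (successors {v, z}): φ is true.
  w (successors {v, w}): φ is false.
  x (successors {x}): φ is false.
  y (successors {y}): φ is true.
  z (successors {u, y, z}): φ is false.
  t (successors {u, t}): φ is true.
For instance, at u:
  At u: s ∨ ¬□r is true, r is false, so (s ∨ ¬□r) ∧ r is false.
    At u: s is true, ¬□r is true, so s ∨ ¬□r is true.
      At u: □r is false, so ¬□r is true.
Satisfying worlds: {v, y, t}

v, y, t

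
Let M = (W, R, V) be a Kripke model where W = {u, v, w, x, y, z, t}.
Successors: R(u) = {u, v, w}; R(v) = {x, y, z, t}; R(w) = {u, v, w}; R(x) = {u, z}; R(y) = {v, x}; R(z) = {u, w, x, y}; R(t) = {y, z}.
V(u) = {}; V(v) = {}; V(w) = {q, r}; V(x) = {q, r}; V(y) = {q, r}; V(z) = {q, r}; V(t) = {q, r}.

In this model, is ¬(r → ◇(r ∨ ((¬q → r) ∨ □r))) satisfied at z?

No

Recall that □ψ holds at a world iff ψ holds at every accessible world, and ◇ψ holds iff ψ holds at some accessible world.
At z: r → ◇(r ∨ ((¬q → r) ∨ □r)) is true, so ¬(r → ◇(r ∨ ((¬q → r) ∨ □r))) is false.
  At z: r is true, ◇(r ∨ ((¬q → r) ∨ □r)) is true, so r → ◇(r ∨ ((¬q → r) ∨ □r)) is true.
    At z: ◇(r ∨ ((¬q → r) ∨ □r)) requires r ∨ ((¬q → r) ∨ □r) at some successor in {u, w, x, y}.
      r ∨ ((¬q → r) ∨ □r) holds at w, so ◇(r ∨ ((¬q → r) ∨ □r)) is true at z.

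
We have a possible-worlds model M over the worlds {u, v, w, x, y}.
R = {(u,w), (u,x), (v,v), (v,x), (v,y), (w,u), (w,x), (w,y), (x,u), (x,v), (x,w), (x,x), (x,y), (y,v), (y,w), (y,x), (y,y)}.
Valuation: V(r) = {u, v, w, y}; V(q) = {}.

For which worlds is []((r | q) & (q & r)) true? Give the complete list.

none

Let φ = []((r | q) & (q & r)). Evaluate φ at each world:
  u (successors {w, x}): φ is false.
  v (successors {v, x, y}): φ is false.
  w (successors {u, x, y}): φ is false.
  x (successors {u, v, w, x, y}): φ is false.
  y (successors {v, w, x, y}): φ is false.
For instance, at u:
  At u: []((r | q) & (q & r)) requires (r | q) & (q & r) at every successor {w, x}.
    (r | q) & (q & r) fails at w, so []((r | q) & (q & r)) is false at u.
Satisfying worlds: none.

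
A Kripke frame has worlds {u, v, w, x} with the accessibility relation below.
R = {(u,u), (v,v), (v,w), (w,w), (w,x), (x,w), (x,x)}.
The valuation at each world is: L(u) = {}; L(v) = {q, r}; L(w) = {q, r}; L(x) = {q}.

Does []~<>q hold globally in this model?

No

Let φ = []~<>q. Evaluate φ at each world:
  u (successors {u}): φ is true.
  v (successors {v, w}): φ is false.
  w (successors {w, x}): φ is false.
  x (successors {w, x}): φ is false.
Detail at v (counterexample):
  At v: []~<>q requires ~<>q at every successor {v, w}.
    ~<>q fails at v, so []~<>q is false at v.
      At v: <>q is true, so ~<>q is false.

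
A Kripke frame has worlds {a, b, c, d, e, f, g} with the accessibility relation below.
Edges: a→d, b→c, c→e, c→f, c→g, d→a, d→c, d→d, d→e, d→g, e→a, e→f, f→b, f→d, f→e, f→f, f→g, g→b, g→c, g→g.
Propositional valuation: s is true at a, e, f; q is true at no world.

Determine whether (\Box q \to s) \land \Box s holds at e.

At e: \Box q \to s is true, \Box s is true, so (\Box q \to s) \land \Box s is true.
  At e: \Box q is false, s is true, so \Box q \to s is true.
    At e: \Box q requires q at every successor {a, f}.
      q fails at a, so \Box q is false at e.
  At e: \Box s requires s at every successor {a, f}.
    At a: s is true.
    At f: s is true.
  So \Box s is true at e.

Yes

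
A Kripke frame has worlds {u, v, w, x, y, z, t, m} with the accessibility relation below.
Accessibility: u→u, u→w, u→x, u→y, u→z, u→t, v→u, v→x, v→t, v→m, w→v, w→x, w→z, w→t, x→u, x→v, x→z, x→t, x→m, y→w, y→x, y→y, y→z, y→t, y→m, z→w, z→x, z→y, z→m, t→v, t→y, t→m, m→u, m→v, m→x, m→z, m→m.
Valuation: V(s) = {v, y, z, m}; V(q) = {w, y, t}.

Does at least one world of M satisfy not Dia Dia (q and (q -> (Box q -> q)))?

No

Recall that Box ψ holds at a world iff ψ holds at every accessible world, and Dia ψ holds iff ψ holds at some accessible world.
Let φ = not Dia Dia (q and (q -> (Box q -> q))). Evaluate φ at each world:
  u (successors {u, w, x, y, z, t}): φ is false.
  v (successors {u, x, t, m}): φ is false.
  w (successors {v, x, z, t}): φ is false.
  x (successors {u, v, z, t, m}): φ is false.
  y (successors {w, x, y, z, t, m}): φ is false.
  z (successors {w, x, y, m}): φ is false.
  t (successors {v, y, m}): φ is false.
  m (successors {u, v, x, z, m}): φ is false.
For instance, at v:
  At v: Dia Dia (q and (q -> (Box q -> q))) is true, so not Dia Dia (q and (q -> (Box q -> q))) is false.
    At v: Dia Dia (q and (q -> (Box q -> q))) requires Dia (q and (q -> (Box q -> q))) at some successor in {u, x, t, m}.
      Dia (q and (q -> (Box q -> q))) holds at u, so Dia Dia (q and (q -> (Box q -> q))) is true at v.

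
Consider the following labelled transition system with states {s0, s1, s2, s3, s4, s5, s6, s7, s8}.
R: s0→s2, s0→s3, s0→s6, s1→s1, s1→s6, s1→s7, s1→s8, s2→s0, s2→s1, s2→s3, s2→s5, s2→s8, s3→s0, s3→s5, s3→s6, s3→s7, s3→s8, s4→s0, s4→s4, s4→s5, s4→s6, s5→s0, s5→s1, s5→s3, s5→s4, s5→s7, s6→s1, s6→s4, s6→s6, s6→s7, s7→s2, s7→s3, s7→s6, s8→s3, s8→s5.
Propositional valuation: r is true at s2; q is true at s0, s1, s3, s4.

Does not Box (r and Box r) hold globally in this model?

Let φ = not Box (r and Box r). Evaluate φ at each world:
  s0 (successors {s2, s3, s6}): φ is true.
  s1 (successors {s1, s6, s7, s8}): φ is true.
  s2 (successors {s0, s1, s3, s5, s8}): φ is true.
  s3 (successors {s0, s5, s6, s7, s8}): φ is true.
  s4 (successors {s0, s4, s5, s6}): φ is true.
  s5 (successors {s0, s1, s3, s4, s7}): φ is true.
  s6 (successors {s1, s4, s6, s7}): φ is true.
  s7 (successors {s2, s3, s6}): φ is true.
  s8 (successors {s3, s5}): φ is true.
For instance, at s0:
  At s0: Box (r and Box r) is false, so not Box (r and Box r) is true.
    At s0: Box (r and Box r) requires r and Box r at every successor {s2, s3, s6}.
      r and Box r fails at s2, so Box (r and Box r) is false at s0.

Yes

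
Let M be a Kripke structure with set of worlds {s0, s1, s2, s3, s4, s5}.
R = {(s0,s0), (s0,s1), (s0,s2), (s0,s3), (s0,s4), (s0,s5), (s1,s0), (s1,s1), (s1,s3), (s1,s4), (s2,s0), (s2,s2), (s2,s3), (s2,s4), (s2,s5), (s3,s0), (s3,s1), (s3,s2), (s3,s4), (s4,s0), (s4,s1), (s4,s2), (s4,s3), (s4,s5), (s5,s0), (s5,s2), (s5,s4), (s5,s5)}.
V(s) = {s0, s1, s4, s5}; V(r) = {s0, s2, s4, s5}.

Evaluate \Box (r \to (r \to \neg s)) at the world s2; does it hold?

No

At s2: \Box (r \to (r \to \neg s)) requires r \to (r \to \neg s) at every successor {s0, s2, s3, s4, s5}.
  r \to (r \to \neg s) fails at s0, so \Box (r \to (r \to \neg s)) is false at s2.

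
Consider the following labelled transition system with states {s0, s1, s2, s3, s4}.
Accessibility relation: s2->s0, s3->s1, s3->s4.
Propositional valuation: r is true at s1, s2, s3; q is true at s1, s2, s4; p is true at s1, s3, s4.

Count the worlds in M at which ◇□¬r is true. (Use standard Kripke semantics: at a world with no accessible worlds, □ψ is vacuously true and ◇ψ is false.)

Let φ = ◇□¬r. Evaluate φ at each world:
  s0 (successors ∅): φ is false.
  s1 (successors ∅): φ is false.
  s2 (successors {s0}): φ is true.
  s3 (successors {s1, s4}): φ is true.
  s4 (successors ∅): φ is false.
For instance, at s3:
  At s3: ◇□¬r requires □¬r at some successor in {s1, s4}.
    □¬r holds at s1, so ◇□¬r is true at s3.
      At s1: no accessible worlds, so □¬r holds vacuously.
Satisfying worlds: {s2, s3}

2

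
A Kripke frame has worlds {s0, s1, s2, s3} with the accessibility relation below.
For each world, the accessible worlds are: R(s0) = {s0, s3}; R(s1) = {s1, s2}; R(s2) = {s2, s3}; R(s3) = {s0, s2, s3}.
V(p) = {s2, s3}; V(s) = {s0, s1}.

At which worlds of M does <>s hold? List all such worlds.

s0, s1, s3

Let φ = <>s. Evaluate φ at each world:
  s0 (successors {s0, s3}): φ is true.
  s1 (successors {s1, s2}): φ is true.
  s2 (successors {s2, s3}): φ is false.
  s3 (successors {s0, s2, s3}): φ is true.
For instance, at s3:
  At s3: <>s requires s at some successor in {s0, s2, s3}.
    s holds at s0, so <>s is true at s3.
Satisfying worlds: {s0, s1, s3}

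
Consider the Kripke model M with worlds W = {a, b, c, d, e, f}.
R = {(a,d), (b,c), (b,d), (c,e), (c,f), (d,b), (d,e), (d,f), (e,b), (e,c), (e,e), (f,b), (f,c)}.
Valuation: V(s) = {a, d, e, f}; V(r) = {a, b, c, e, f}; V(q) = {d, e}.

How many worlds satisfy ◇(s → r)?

Recall that ◇ψ holds at a world iff ψ holds at some accessible world.
Let φ = ◇(s → r). Evaluate φ at each world:
  a (successors {d}): φ is false.
  b (successors {c, d}): φ is true.
  c (successors {e, f}): φ is true.
  d (successors {b, e, f}): φ is true.
  e (successors {b, c, e}): φ is true.
  f (successors {b, c}): φ is true.
For instance, at f:
  At f: ◇(s → r) requires s → r at some successor in {b, c}.
    s → r holds at b, so ◇(s → r) is true at f.
Satisfying worlds: {b, c, d, e, f}

5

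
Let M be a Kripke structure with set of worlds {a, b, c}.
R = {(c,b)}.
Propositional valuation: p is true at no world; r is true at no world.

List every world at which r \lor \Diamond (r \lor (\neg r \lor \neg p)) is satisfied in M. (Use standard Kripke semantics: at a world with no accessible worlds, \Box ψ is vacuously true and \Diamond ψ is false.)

Let φ = r \lor \Diamond (r \lor (\neg r \lor \neg p)). Evaluate φ at each world:
  a (successors ∅): φ is false.
  b (successors ∅): φ is false.
  c (successors {b}): φ is true.
For instance, at c:
  At c: r is false, \Diamond (r \lor (\neg r \lor \neg p)) is true, so r \lor \Diamond (r \lor (\neg r \lor \neg p)) is true.
    At c: \Diamond (r \lor (\neg r \lor \neg p)) requires r \lor (\neg r \lor \neg p) at some successor in {b}.
      r \lor (\neg r \lor \neg p) holds at b, so \Diamond (r \lor (\neg r \lor \neg p)) is true at c.
Satisfying worlds: {c}

c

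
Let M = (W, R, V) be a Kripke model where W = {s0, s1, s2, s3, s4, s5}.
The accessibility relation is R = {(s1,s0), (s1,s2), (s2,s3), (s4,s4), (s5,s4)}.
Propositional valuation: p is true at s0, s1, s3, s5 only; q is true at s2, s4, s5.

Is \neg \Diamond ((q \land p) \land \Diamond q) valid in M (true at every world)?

Let φ = \neg \Diamond ((q \land p) \land \Diamond q). Evaluate φ at each world:
  s0 (successors ∅): φ is true.
  s1 (successors {s0, s2}): φ is true.
  s2 (successors {s3}): φ is true.
  s3 (successors ∅): φ is true.
  s4 (successors {s4}): φ is true.
  s5 (successors {s4}): φ is true.
For instance, at s4:
  At s4: \Diamond ((q \land p) \land \Diamond q) is false, so \neg \Diamond ((q \land p) \land \Diamond q) is true.
    At s4: \Diamond ((q \land p) \land \Diamond q) requires (q \land p) \land \Diamond q at some successor in {s4}.
      At s4: (q \land p) \land \Diamond q is false.
    So \Diamond ((q \land p) \land \Diamond q) is false at s4.

Yes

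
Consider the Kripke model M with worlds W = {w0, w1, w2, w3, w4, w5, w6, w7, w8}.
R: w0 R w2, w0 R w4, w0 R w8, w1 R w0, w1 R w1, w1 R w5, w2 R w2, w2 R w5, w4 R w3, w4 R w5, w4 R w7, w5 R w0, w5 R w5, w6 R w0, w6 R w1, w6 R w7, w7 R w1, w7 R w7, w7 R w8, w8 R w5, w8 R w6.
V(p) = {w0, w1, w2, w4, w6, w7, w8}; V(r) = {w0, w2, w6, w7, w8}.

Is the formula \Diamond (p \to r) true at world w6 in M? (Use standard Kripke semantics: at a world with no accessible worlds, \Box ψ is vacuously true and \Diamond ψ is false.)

Yes

Recall that \Diamond ψ holds at a world iff ψ holds at some accessible world.
At w6: \Diamond (p \to r) requires p \to r at some successor in {w0, w1, w7}.
  p \to r holds at w0, so \Diamond (p \to r) is true at w6.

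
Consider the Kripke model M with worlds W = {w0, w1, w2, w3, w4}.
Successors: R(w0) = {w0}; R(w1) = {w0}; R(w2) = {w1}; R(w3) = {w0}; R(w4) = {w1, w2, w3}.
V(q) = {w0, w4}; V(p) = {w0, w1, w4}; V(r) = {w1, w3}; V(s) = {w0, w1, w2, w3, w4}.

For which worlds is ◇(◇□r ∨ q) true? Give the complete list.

Recall that □ψ holds at a world iff ψ holds at every accessible world, and ◇ψ holds iff ψ holds at some accessible world.
Let φ = ◇(◇□r ∨ q). Evaluate φ at each world:
  w0 (successors {w0}): φ is true.
  w1 (successors {w0}): φ is true.
  w2 (successors {w1}): φ is false.
  w3 (successors {w0}): φ is true.
  w4 (successors {w1, w2, w3}): φ is false.
For instance, at w0:
  At w0: ◇(◇□r ∨ q) requires ◇□r ∨ q at some successor in {w0}.
    ◇□r ∨ q holds at w0, so ◇(◇□r ∨ q) is true at w0.
      At w0: ◇□r is false, q is true, so ◇□r ∨ q is true.
Satisfying worlds: {w0, w1, w3}

w0, w1, w3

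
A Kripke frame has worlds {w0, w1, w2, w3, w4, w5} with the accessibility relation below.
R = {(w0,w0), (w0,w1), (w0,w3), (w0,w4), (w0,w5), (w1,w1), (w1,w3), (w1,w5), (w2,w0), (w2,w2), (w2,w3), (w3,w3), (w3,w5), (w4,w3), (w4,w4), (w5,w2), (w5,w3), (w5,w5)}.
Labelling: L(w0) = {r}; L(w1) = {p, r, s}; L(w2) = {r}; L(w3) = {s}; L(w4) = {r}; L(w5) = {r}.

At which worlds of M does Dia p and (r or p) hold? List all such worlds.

Let φ = Dia p and (r or p). Evaluate φ at each world:
  w0 (successors {w0, w1, w3, w4, w5}): φ is true.
  w1 (successors {w1, w3, w5}): φ is true.
  w2 (successors {w0, w2, w3}): φ is false.
  w3 (successors {w3, w5}): φ is false.
  w4 (successors {w3, w4}): φ is false.
  w5 (successors {w2, w3, w5}): φ is false.
For instance, at w5:
  At w5: Dia p is false, r or p is true, so Dia p and (r or p) is false.
    At w5: Dia p requires p at some successor in {w2, w3, w5}.
      At w2: p is false.
      At w3: p is false.
      At w5: p is false.
    So Dia p is false at w5.
Satisfying worlds: {w0, w1}

w0, w1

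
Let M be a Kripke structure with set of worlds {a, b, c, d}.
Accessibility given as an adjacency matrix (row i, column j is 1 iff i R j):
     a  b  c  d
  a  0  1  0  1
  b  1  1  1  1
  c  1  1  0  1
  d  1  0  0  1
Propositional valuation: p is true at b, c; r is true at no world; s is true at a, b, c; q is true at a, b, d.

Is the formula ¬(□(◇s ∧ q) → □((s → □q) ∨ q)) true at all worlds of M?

No

Recall that □ψ holds at a world iff ψ holds at every accessible world, and ◇ψ holds iff ψ holds at some accessible world.
Let φ = ¬(□(◇s ∧ q) → □((s → □q) ∨ q)). Evaluate φ at each world:
  a (successors {b, d}): φ is false.
  b (successors {a, b, c, d}): φ is false.
  c (successors {a, b, d}): φ is false.
  d (successors {a, d}): φ is false.
Detail at a (counterexample):
  At a: □(◇s ∧ q) → □((s → □q) ∨ q) is true, so ¬(□(◇s ∧ q) → □((s → □q) ∨ q)) is false.
    At a: □(◇s ∧ q) is true, □((s → □q) ∨ q) is true, so □(◇s ∧ q) → □((s → □q) ∨ q) is true.
      At a: □(◇s ∧ q) requires ◇s ∧ q at every successor {b, d}.
        At b: ◇s ∧ q is true.
        At d: ◇s ∧ q is true.
      So □(◇s ∧ q) is true at a.
      At a: □((s → □q) ∨ q) requires (s → □q) ∨ q at every successor {b, d}.
        At b: (s → □q) ∨ q is true.
        At d: (s → □q) ∨ q is true.
      So □((s → □q) ∨ q) is true at a.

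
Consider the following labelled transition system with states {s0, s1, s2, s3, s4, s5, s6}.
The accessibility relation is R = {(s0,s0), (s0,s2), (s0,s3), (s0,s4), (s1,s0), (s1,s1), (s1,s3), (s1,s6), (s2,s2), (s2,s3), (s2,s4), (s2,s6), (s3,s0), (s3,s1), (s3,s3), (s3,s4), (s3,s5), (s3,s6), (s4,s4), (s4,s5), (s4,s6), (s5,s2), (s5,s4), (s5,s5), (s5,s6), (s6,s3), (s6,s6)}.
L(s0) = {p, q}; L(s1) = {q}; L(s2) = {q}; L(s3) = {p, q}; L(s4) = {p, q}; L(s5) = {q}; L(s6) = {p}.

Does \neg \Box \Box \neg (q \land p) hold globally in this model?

Yes

Let φ = \neg \Box \Box \neg (q \land p). Evaluate φ at each world:
  s0 (successors {s0, s2, s3, s4}): φ is true.
  s1 (successors {s0, s1, s3, s6}): φ is true.
  s2 (successors {s2, s3, s4, s6}): φ is true.
  s3 (successors {s0, s1, s3, s4, s5, s6}): φ is true.
  s4 (successors {s4, s5, s6}): φ is true.
  s5 (successors {s2, s4, s5, s6}): φ is true.
  s6 (successors {s3, s6}): φ is true.
For instance, at s3:
  At s3: \Box \Box \neg (q \land p) is false, so \neg \Box \Box \neg (q \land p) is true.
    At s3: \Box \Box \neg (q \land p) requires \Box \neg (q \land p) at every successor {s0, s1, s3, s4, s5, s6}.
      \Box \neg (q \land p) fails at s0, so \Box \Box \neg (q \land p) is false at s3.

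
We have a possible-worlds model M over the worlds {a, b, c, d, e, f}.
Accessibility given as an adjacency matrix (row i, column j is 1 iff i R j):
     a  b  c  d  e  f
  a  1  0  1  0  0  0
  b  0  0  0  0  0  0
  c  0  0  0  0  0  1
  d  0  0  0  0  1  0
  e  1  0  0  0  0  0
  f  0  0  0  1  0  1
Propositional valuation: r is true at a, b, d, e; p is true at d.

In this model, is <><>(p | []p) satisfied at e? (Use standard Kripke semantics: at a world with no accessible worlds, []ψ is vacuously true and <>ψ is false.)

At e: <><>(p | []p) requires <>(p | []p) at some successor in {a}.
  At a: <>(p | []p) is false.
So <><>(p | []p) is false at e.

No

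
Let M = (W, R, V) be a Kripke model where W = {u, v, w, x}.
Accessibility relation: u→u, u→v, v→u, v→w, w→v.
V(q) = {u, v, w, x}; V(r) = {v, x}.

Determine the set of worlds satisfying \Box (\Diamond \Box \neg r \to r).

w, x

Let φ = \Box (\Diamond \Box \neg r \to r). Evaluate φ at each world:
  u (successors {u, v}): φ is false.
  v (successors {u, w}): φ is false.
  w (successors {v}): φ is true.
  x (successors ∅): φ is true.
For instance, at v:
  At v: \Box (\Diamond \Box \neg r \to r) requires \Diamond \Box \neg r \to r at every successor {u, w}.
    \Diamond \Box \neg r \to r fails at u, so \Box (\Diamond \Box \neg r \to r) is false at v.
      At u: \Diamond \Box \neg r is true, r is false, so \Diamond \Box \neg r \to r is false.
Satisfying worlds: {w, x}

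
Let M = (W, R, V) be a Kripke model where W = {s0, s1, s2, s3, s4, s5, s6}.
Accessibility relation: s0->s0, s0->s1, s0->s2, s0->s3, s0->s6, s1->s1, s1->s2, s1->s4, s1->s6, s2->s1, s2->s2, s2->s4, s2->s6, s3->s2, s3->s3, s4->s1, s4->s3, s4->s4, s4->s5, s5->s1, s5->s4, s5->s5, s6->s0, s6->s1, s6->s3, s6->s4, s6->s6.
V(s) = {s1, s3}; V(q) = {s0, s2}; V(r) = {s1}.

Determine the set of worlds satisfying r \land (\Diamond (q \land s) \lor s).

Recall that \Diamond ψ holds at a world iff ψ holds at some accessible world.
Let φ = r \land (\Diamond (q \land s) \lor s). Evaluate φ at each world:
  s0 (successors {s0, s1, s2, s3, s6}): φ is false.
  s1 (successors {s1, s2, s4, s6}): φ is true.
  s2 (successors {s1, s2, s4, s6}): φ is false.
  s3 (successors {s2, s3}): φ is false.
  s4 (successors {s1, s3, s4, s5}): φ is false.
  s5 (successors {s1, s4, s5}): φ is false.
  s6 (successors {s0, s1, s3, s4, s6}): φ is false.
For instance, at s3:
  At s3: r is false, \Diamond (q \land s) \lor s is true, so r \land (\Diamond (q \land s) \lor s) is false.
    At s3: \Diamond (q \land s) is false, s is true, so \Diamond (q \land s) \lor s is true.
      At s3: \Diamond (q \land s) requires q \land s at some successor in {s2, s3}.
        At s2: q \land s is false.
        At s3: q \land s is false.
      So \Diamond (q \land s) is false at s3.
Satisfying worlds: {s1}

s1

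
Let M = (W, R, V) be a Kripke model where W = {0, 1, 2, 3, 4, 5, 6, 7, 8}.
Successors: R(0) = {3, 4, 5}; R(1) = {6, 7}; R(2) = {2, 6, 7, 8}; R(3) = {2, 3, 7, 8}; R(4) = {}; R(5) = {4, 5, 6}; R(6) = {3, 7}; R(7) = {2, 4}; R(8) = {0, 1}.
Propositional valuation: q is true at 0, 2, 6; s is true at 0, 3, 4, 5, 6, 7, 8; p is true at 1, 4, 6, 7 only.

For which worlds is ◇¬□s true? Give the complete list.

Let φ = ◇¬□s. Evaluate φ at each world:
  0 (successors {3, 4, 5}): φ is true.
  1 (successors {6, 7}): φ is true.
  2 (successors {2, 6, 7, 8}): φ is true.
  3 (successors {2, 3, 7, 8}): φ is true.
  4 (successors ∅): φ is false.
  5 (successors {4, 5, 6}): φ is false.
  6 (successors {3, 7}): φ is true.
  7 (successors {2, 4}): φ is true.
  8 (successors {0, 1}): φ is false.
For instance, at 3:
  At 3: ◇¬□s requires ¬□s at some successor in {2, 3, 7, 8}.
    ¬□s holds at 2, so ◇¬□s is true at 3.
      At 2: □s is false, so ¬□s is true.
Satisfying worlds: {0, 1, 2, 3, 6, 7}

0, 1, 2, 3, 6, 7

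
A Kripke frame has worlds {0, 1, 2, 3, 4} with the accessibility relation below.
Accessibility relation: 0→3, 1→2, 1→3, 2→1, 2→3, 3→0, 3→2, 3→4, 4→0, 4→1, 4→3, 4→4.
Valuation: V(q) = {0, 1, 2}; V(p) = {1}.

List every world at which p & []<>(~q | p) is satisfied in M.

1

Let φ = p & []<>(~q | p). Evaluate φ at each world:
  0 (successors {3}): φ is false.
  1 (successors {2, 3}): φ is true.
  2 (successors {1, 3}): φ is false.
  3 (successors {0, 2, 4}): φ is false.
  4 (successors {0, 1, 3, 4}): φ is false.
For instance, at 4:
  At 4: p is false, []<>(~q | p) is true, so p & []<>(~q | p) is false.
    At 4: []<>(~q | p) requires <>(~q | p) at every successor {0, 1, 3, 4}.
      At 0: <>(~q | p) is true.
      At 1: <>(~q | p) is true.
      At 3: <>(~q | p) is true.
      At 4: <>(~q | p) is true.
    So []<>(~q | p) is true at 4.
Satisfying worlds: {1}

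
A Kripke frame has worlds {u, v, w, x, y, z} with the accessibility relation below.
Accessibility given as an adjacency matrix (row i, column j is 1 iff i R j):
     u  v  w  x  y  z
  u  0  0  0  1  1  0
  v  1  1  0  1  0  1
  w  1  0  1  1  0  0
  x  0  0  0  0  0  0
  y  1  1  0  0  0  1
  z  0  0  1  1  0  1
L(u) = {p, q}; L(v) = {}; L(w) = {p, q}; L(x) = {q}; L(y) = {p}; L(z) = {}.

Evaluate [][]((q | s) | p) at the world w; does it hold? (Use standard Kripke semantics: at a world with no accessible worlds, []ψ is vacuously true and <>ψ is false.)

Yes

At w: [][]((q | s) | p) requires []((q | s) | p) at every successor {u, w, x}.
    At u: []((q | s) | p) requires (q | s) | p at every successor {x, y}.
      At x: (q | s) | p is true.
      At y: (q | s) | p is true.
    So []((q | s) | p) is true at u.
    At w: []((q | s) | p) requires (q | s) | p at every successor {u, w, x}.
      At u: (q | s) | p is true.
      At w: (q | s) | p is true.
      At x: (q | s) | p is true.
    So []((q | s) | p) is true at w.
    At x: no accessible worlds, so []((q | s) | p) holds vacuously.
So [][]((q | s) | p) is true at w.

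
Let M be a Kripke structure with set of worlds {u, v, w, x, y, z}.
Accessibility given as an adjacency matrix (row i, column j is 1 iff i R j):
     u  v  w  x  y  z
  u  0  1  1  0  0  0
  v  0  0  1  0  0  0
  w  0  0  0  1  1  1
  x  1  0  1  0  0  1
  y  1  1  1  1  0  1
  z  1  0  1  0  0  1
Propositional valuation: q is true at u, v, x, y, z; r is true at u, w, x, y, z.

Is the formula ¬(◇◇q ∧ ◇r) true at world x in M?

No

Recall that ◇ψ holds at a world iff ψ holds at some accessible world.
At x: ◇◇q ∧ ◇r is true, so ¬(◇◇q ∧ ◇r) is false.
  At x: ◇◇q is true, ◇r is true, so ◇◇q ∧ ◇r is true.
    At x: ◇◇q requires ◇q at some successor in {u, w, z}.
      ◇q holds at u, so ◇◇q is true at x.
    At x: ◇r requires r at some successor in {u, w, z}.
      r holds at u, so ◇r is true at x.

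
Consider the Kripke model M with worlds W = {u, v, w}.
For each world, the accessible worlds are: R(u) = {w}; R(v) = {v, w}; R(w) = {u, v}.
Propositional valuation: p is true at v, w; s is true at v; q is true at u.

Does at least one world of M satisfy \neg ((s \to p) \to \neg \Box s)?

No

Let φ = \neg ((s \to p) \to \neg \Box s). Evaluate φ at each world:
  u (successors {w}): φ is false.
  v (successors {v, w}): φ is false.
  w (successors {u, v}): φ is false.
For instance, at u:
  At u: (s \to p) \to \neg \Box s is true, so \neg ((s \to p) \to \neg \Box s) is false.
    At u: s \to p is true, \neg \Box s is true, so (s \to p) \to \neg \Box s is true.
      At u: \Box s is false, so \neg \Box s is true.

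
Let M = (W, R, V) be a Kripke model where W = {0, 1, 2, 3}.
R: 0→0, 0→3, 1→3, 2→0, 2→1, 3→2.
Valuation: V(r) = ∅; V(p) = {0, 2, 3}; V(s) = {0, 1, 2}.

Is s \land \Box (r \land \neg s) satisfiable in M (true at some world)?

No

Recall that \Box ψ holds at a world iff ψ holds at every accessible world, and \Diamond ψ holds iff ψ holds at some accessible world.
Let φ = s \land \Box (r \land \neg s). Evaluate φ at each world:
  0 (successors {0, 3}): φ is false.
  1 (successors {3}): φ is false.
  2 (successors {0, 1}): φ is false.
  3 (successors {2}): φ is false.
For instance, at 1:
  At 1: s is true, \Box (r \land \neg s) is false, so s \land \Box (r \land \neg s) is false.
    At 1: \Box (r \land \neg s) requires r \land \neg s at every successor {3}.
      r \land \neg s fails at 3, so \Box (r \land \neg s) is false at 1.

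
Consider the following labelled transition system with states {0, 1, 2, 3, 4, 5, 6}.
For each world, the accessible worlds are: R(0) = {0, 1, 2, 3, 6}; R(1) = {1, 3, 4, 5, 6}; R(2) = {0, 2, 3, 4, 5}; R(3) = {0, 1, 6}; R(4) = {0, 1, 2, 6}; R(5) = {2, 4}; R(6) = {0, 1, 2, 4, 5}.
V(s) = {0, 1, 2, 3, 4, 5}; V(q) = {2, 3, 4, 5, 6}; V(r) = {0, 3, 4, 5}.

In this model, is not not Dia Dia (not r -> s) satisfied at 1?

Yes

Recall that Dia ψ holds at a world iff ψ holds at some accessible world.
At 1: not Dia Dia (not r -> s) is false, so not not Dia Dia (not r -> s) is true.
  At 1: Dia Dia (not r -> s) is true, so not Dia Dia (not r -> s) is false.
    At 1: Dia Dia (not r -> s) requires Dia (not r -> s) at some successor in {1, 3, 4, 5, 6}.
      Dia (not r -> s) holds at 1, so Dia Dia (not r -> s) is true at 1.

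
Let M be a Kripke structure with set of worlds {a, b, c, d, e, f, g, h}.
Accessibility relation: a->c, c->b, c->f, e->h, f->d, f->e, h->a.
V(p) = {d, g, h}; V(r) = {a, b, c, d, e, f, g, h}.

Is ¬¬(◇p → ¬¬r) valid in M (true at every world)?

Yes

Let φ = ¬¬(◇p → ¬¬r). Evaluate φ at each world:
  a (successors {c}): φ is true.
  b (successors ∅): φ is true.
  c (successors {b, f}): φ is true.
  d (successors ∅): φ is true.
  e (successors {h}): φ is true.
  f (successors {d, e}): φ is true.
  g (successors ∅): φ is true.
  h (successors {a}): φ is true.
For instance, at f:
  At f: ¬(◇p → ¬¬r) is false, so ¬¬(◇p → ¬¬r) is true.
    At f: ◇p → ¬¬r is true, so ¬(◇p → ¬¬r) is false.
      At f: ◇p is true, ¬¬r is true, so ◇p → ¬¬r is true.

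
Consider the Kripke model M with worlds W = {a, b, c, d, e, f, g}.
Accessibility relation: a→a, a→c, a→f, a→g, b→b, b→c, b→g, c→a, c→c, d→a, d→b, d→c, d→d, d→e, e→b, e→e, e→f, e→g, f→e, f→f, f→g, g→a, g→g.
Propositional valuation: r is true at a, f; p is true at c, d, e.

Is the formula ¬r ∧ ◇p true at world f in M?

At f: ¬r is false, ◇p is true, so ¬r ∧ ◇p is false.
  At f: ◇p requires p at some successor in {e, f, g}.
    p holds at e, so ◇p is true at f.

No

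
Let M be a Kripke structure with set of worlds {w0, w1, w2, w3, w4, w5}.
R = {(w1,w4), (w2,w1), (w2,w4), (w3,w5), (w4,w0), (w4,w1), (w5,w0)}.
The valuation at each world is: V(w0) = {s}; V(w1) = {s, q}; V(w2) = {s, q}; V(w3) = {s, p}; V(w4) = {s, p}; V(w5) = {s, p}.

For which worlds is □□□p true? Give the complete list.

w0, w1, w3, w5

Let φ = □□□p. Evaluate φ at each world:
  w0 (successors ∅): φ is true.
  w1 (successors {w4}): φ is true.
  w2 (successors {w1, w4}): φ is false.
  w3 (successors {w5}): φ is true.
  w4 (successors {w0, w1}): φ is false.
  w5 (successors {w0}): φ is true.
For instance, at w4:
  At w4: □□□p requires □□p at every successor {w0, w1}.
    □□p fails at w1, so □□□p is false at w4.
      At w1: □□p requires □p at every successor {w4}.
        □p fails at w4, so □□p is false at w1.
Satisfying worlds: {w0, w1, w3, w5}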